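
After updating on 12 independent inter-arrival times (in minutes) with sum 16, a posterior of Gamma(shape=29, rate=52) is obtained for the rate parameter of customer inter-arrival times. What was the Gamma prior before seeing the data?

Gamma(shape=17, rate=36)

Gamma–exponential conjugacy: posterior shape = α + n, posterior rate = β + Σtᵢ.
So α = 29 − 12 = 17 and β = 52 − 16 = 36.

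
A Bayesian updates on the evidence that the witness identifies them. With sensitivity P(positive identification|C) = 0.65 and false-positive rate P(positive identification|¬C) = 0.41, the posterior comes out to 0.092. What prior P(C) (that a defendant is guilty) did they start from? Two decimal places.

P(C) = 0.06

In odds form, posterior odds = prior odds × likelihood ratio, so prior odds = posterior odds ÷ LR.
Posterior odds = 0.092/(1−0.092) = 0.1013. LR = 0.65/0.41 = 1.5854.
Prior odds = 0.1013/1.5854 = 0.0639, so P(C) = 0.0639/(1+0.0639) ≈ 0.06.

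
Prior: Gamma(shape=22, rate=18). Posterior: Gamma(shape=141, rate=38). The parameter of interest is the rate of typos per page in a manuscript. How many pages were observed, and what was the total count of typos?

n = 20 pages with total 119 typos

A Gamma(α, β) prior (rate parametrization) on a Poisson rate with n observations summing to S gives posterior Gamma(α+S, β+n).
Matching: Σxᵢ = 141 − 22 = 119 and n = 38 − 18 = 20.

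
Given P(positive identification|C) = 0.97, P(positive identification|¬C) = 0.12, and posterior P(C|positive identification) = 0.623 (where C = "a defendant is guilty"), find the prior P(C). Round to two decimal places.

In odds form, posterior odds = prior odds × likelihood ratio, so prior odds = posterior odds ÷ LR.
Posterior odds = 0.623/(1−0.623) = 1.6525. LR = 0.97/0.12 = 8.0833.
Prior odds = 1.6525/8.0833 = 0.2044, so P(C) = 0.2044/(1+0.2044) ≈ 0.17.

P(C) = 0.17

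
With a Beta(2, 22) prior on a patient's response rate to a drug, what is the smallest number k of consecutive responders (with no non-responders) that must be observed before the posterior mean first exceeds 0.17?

k = 3

After k responders and 0 non-responders the posterior is Beta(2+k, 22), with mean (2+k)/(2+22+k).
Set (2+k)/(24+k) > 0.17 and solve: k > (0.17·24 − 2)/(1 − 0.17) = 2.506.
The smallest integer exceeding 2.506 is 3.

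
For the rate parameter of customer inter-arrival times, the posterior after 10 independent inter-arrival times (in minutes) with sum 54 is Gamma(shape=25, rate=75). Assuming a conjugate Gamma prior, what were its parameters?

Gamma–exponential conjugacy: posterior shape = α + n, posterior rate = β + Σtᵢ.
So α = 25 − 10 = 15 and β = 75 − 54 = 21.

Gamma(shape=15, rate=21)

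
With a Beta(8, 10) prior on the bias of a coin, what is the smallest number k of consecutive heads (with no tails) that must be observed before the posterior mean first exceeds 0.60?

After k heads and 0 tails the posterior is Beta(8+k, 10), with mean (8+k)/(8+10+k).
Set (8+k)/(18+k) > 0.60 and solve: k > (0.60·18 − 8)/(1 − 0.60) = 7.000.
The smallest integer exceeding 7.000 is 8, and checking k=8: (16)/(26) = 0.6154 > 0.60.

k = 8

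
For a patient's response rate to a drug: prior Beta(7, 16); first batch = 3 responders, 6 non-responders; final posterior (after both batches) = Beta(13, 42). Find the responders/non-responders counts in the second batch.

3 responders and 20 non-responders

Because Beta–binomial updating is additive in the counts, the combined data contributed (α_post−α_prior, β_post−β_prior) successes and failures.
Total across both batches: 13−7=6 responders, 42−16=26 non-responders.
Subtract the first batch: 6−3=3 responders and 26−6=20 non-responders.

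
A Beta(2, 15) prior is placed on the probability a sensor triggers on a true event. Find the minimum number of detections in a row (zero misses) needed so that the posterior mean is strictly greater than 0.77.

After k detections and 0 misses the posterior is Beta(2+k, 15), with mean (2+k)/(2+15+k).
Set (2+k)/(17+k) > 0.77 and solve: k > (0.77·17 − 2)/(1 − 0.77) = 48.217.
The smallest integer exceeding 48.217 is 49, and checking k=49: (51)/(66) = 0.7727 > 0.77.

k = 49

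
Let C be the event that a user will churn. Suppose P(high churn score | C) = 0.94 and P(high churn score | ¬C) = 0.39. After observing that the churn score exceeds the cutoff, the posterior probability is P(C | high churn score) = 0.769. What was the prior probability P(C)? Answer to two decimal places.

Bayes' rule in odds form gives O(C|E) = O(C)·[P(E|C)/P(E|¬C)], hence O(C) = O(C|E)/LR.
Posterior odds = 0.769/(1−0.769) = 3.3290. LR = 0.94/0.39 = 2.4103.
Prior odds = 3.3290/2.4103 = 1.3812, so P(C) = 1.3812/(1+1.3812) ≈ 0.58.

P(C) = 0.58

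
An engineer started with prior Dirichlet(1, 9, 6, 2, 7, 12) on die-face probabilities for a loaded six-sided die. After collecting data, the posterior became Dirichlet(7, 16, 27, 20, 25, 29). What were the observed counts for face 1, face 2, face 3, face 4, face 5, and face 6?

counts (6, 7, 21, 18, 18, 17)

For a Dirichlet(α) prior with multinomial counts c, the posterior is Dirichlet(α + c) componentwise.
Counts are posterior − prior componentwise: 7−1=6, 16−9=7, 27−6=21, 20−2=18, 25−7=18, 29−12=17.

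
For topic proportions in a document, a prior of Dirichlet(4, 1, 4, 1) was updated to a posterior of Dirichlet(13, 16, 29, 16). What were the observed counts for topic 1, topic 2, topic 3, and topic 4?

For a Dirichlet(α) prior with multinomial counts c, the posterior is Dirichlet(α + c) componentwise.
Counts are posterior − prior componentwise: 13−4=9, 16−1=15, 29−4=25, 16−1=15.

counts (9, 15, 25, 15)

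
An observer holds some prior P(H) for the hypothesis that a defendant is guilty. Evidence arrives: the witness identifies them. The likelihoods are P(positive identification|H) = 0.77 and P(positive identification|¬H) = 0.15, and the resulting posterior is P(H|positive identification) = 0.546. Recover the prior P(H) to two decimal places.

In odds form, posterior odds = prior odds × likelihood ratio, so prior odds = posterior odds ÷ LR.
Posterior odds = 0.546/(1−0.546) = 1.2026. LR = 0.77/0.15 = 5.1333.
Prior odds = 1.2026/5.1333 = 0.2343, so P(H) = 0.2343/(1+0.2343) ≈ 0.19.

P(H) = 0.19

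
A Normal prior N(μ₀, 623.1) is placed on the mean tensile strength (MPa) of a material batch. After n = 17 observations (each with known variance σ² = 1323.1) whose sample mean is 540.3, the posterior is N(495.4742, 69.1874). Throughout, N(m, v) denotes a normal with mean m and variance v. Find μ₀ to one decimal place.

With known observation variance, the Normal–Normal posterior has precision τ_n = τ₀ + n/σ² and mean μ_n = (τ₀μ₀ + (n/σ²)x̄)/τ_n.
Here τ₀ = 1/623.1 = 0.001605 and τ_data = 17/1323.1 = 0.012849, so τ_n = 0.014454.
Rearranging for μ₀: μ₀ = (μ_n·τ_n − τ_data·x̄)/τ₀ = (495.4742·0.014454 − 0.012849·540.3) / 0.001605 = 0.219269/0.001605 ≈ 136.6.

μ₀ = 136.6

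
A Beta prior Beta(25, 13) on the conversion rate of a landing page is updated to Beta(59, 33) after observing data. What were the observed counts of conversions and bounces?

34 conversions and 20 bounces

Under Beta–binomial conjugacy the posterior parameters are (a+s, b+f).
So s = 59 − 25 = 34 and f = 33 − 13 = 20.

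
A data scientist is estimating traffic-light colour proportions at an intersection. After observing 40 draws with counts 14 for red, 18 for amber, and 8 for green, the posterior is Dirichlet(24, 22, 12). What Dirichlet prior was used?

For a Dirichlet(α) prior with multinomial counts c, the posterior is Dirichlet(α + c) componentwise.
Subtract each count from the matching posterior parameter: 24−14=10, 22−18=4, 12−8=4.

Dirichlet(10, 4, 4)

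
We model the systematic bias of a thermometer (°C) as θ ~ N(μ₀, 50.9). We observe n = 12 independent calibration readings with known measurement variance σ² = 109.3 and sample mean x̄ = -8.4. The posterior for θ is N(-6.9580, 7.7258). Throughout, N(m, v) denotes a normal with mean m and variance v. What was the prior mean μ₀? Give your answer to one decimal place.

The posterior mean is a precision-weighted average: μ_n = (τ₀μ₀ + τ_data·x̄)/(τ₀+τ_data), with τ₀=1/σ₀² and τ_data=n/σ².
Here τ₀ = 1/50.9 = 0.019646 and τ_data = 12/109.3 = 0.109790, so τ_n = 0.129436.
Rearranging for μ₀: μ₀ = (μ_n·τ_n − τ_data·x̄)/τ₀ = (-6.9580·0.129436 − 0.109790·-8.4) / 0.019646 = 0.021620/0.019646 ≈ 1.1.

μ₀ = 1.1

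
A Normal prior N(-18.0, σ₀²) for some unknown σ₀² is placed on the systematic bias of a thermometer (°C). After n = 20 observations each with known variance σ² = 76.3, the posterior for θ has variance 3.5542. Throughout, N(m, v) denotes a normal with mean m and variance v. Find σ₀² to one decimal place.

σ₀² = 52.0

Posterior precision equals prior precision plus data precision: 1/σ_n² = 1/σ₀² + n/σ².
So 1/σ₀² = 1/3.5542 − 20/76.3 = 0.281357 − 0.262123 = 0.019234.
Hence σ₀² = 1/0.019234 ≈ 52.0.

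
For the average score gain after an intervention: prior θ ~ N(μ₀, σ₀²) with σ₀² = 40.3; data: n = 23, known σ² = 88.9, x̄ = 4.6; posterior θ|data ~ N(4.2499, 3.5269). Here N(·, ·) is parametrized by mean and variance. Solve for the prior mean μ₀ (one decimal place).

μ₀ = 0.6

The posterior mean is a precision-weighted average: μ_n = (τ₀μ₀ + τ_data·x̄)/(τ₀+τ_data), with τ₀=1/σ₀² and τ_data=n/σ².
Here τ₀ = 1/40.3 = 0.024814 and τ_data = 23/88.9 = 0.258718, so τ_n = 0.283532.
Rearranging for μ₀: μ₀ = (μ_n·τ_n − τ_data·x̄)/τ₀ = (4.2499·0.283532 − 0.258718·4.6) / 0.024814 = 0.014880/0.024814 ≈ 0.6.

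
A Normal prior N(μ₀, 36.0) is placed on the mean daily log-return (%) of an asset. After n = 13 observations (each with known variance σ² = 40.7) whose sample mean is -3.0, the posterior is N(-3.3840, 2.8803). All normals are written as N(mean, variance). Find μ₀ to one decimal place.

μ₀ = -7.8

With known observation variance, the Normal–Normal posterior has precision τ_n = τ₀ + n/σ² and mean μ_n = (τ₀μ₀ + (n/σ²)x̄)/τ_n.
Here τ₀ = 1/36.0 = 0.027778 and τ_data = 13/40.7 = 0.319410, so τ_n = 0.347188.
Rearranging for μ₀: μ₀ = (μ_n·τ_n − τ_data·x̄)/τ₀ = (-3.3840·0.347188 − 0.319410·-3.0) / 0.027778 = -0.216654/0.027778 ≈ -7.8.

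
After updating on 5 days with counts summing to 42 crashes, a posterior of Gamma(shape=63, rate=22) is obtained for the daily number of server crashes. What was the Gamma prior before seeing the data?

Gamma(shape=21, rate=17)

Gamma–Poisson conjugacy: posterior shape = α + Σxᵢ, posterior rate = β + n.
So α = 63 − 42 = 21 and β = 22 − 5 = 17.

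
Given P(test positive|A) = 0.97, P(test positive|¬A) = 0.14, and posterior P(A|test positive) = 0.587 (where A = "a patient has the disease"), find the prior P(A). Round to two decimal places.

In odds form, posterior odds = prior odds × likelihood ratio, so prior odds = posterior odds ÷ LR.
Posterior odds = 0.587/(1−0.587) = 1.4213. LR = 0.97/0.14 = 6.9286.
Prior odds = 1.4213/6.9286 = 0.2051, so P(A) = 0.2051/(1+0.2051) ≈ 0.17.

P(A) = 0.17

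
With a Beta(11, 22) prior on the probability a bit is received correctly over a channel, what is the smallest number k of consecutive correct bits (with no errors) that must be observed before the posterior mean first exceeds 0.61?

k = 24

After k correct bits and 0 errors the posterior is Beta(11+k, 22), with mean (11+k)/(11+22+k).
Set (11+k)/(33+k) > 0.61 and solve: k > (0.61·33 − 11)/(1 − 0.61) = 23.410.
The smallest integer exceeding 23.410 is 24.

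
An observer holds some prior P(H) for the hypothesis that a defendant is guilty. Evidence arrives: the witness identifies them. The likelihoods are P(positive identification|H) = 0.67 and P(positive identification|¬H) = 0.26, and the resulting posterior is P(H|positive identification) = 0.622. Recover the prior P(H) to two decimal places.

Bayes' rule in odds form gives O(H|E) = O(H)·[P(E|H)/P(E|¬H)], hence O(H) = O(H|E)/LR.
Posterior odds = 0.622/(1−0.622) = 1.6455. LR = 0.67/0.26 = 2.5769.
Prior odds = 1.6455/2.5769 = 0.6386, so P(H) = 0.6386/(1+0.6386) ≈ 0.39.

P(H) = 0.39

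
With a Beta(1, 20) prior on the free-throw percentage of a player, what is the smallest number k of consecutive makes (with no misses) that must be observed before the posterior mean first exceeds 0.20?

k = 5

After k makes and 0 misses the posterior is Beta(1+k, 20), with mean (1+k)/(1+20+k).
Set (1+k)/(21+k) > 0.20 and solve: k > (0.20·21 − 1)/(1 − 0.20) = 4.000.
The smallest integer exceeding 4.000 is 5.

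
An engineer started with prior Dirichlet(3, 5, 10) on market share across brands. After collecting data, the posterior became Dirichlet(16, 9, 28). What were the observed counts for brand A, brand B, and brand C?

counts (13, 4, 18)

For a Dirichlet(α) prior with multinomial counts c, the posterior is Dirichlet(α + c) componentwise.
Counts are posterior − prior componentwise: 16−3=13, 9−5=4, 28−10=18.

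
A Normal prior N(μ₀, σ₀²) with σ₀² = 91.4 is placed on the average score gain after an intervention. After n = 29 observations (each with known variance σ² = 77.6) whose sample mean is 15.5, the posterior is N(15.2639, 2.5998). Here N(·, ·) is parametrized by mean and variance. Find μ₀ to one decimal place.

The posterior mean is a precision-weighted average: μ_n = (τ₀μ₀ + τ_data·x̄)/(τ₀+τ_data), with τ₀=1/σ₀² and τ_data=n/σ².
Here τ₀ = 1/91.4 = 0.010941 and τ_data = 29/77.6 = 0.373711, so τ_n = 0.384652.
Rearranging for μ₀: μ₀ = (μ_n·τ_n − τ_data·x̄)/τ₀ = (15.2639·0.384652 − 0.373711·15.5) / 0.010941 = 0.078769/0.010941 ≈ 7.2.

μ₀ = 7.2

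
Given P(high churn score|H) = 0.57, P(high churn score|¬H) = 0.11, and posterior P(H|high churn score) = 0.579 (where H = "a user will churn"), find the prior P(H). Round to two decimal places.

Bayes' rule in odds form gives O(H|E) = O(H)·[P(E|H)/P(E|¬H)], hence O(H) = O(H|E)/LR.
Posterior odds = 0.579/(1−0.579) = 1.3753. LR = 0.57/0.11 = 5.1818.
Prior odds = 1.3753/5.1818 = 0.2654, so P(H) = 0.2654/(1+0.2654) ≈ 0.21.

P(H) = 0.21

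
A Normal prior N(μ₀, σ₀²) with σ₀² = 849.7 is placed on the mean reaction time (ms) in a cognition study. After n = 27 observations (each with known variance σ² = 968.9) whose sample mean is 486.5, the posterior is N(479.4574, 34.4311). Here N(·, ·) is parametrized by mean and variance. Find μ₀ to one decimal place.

μ₀ = 312.7

The posterior mean is a precision-weighted average: μ_n = (τ₀μ₀ + τ_data·x̄)/(τ₀+τ_data), with τ₀=1/σ₀² and τ_data=n/σ².
Here τ₀ = 1/849.7 = 0.001177 and τ_data = 27/968.9 = 0.027867, so τ_n = 0.029044.
Rearranging for μ₀: μ₀ = (μ_n·τ_n − τ_data·x̄)/τ₀ = (479.4574·0.029044 − 0.027867·486.5) / 0.001177 = 0.368065/0.001177 ≈ 312.7.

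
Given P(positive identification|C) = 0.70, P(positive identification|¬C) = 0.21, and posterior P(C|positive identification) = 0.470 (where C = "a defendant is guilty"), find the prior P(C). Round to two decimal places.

Bayes' rule in odds form gives O(C|E) = O(C)·[P(E|C)/P(E|¬C)], hence O(C) = O(C|E)/LR.
Posterior odds = 0.470/(1−0.470) = 0.8868. LR = 0.70/0.21 = 3.3333.
Prior odds = 0.8868/3.3333 = 0.2660, so P(C) = 0.2660/(1+0.2660) ≈ 0.21.

P(C) = 0.21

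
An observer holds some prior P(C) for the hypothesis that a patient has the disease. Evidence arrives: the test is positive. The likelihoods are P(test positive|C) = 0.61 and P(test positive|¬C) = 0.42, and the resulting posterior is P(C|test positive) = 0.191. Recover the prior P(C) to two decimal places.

P(C) = 0.14

Bayes' rule in odds form gives O(C|E) = O(C)·[P(E|C)/P(E|¬C)], hence O(C) = O(C|E)/LR.
Posterior odds = 0.191/(1−0.191) = 0.2361. LR = 0.61/0.42 = 1.4524.
Prior odds = 0.2361/1.4524 = 0.1626, so P(C) = 0.1626/(1+0.1626) ≈ 0.14.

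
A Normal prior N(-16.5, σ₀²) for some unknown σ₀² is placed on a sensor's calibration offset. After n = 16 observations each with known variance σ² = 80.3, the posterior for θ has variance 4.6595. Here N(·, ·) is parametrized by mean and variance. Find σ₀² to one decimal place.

For the Normal–Normal model with known σ², precisions add: τ_n = τ₀ + n/σ².
So 1/σ₀² = 1/4.6595 − 16/80.3 = 0.214615 − 0.199253 = 0.015362.
Hence σ₀² = 1/0.015362 ≈ 65.1.

σ₀² = 65.1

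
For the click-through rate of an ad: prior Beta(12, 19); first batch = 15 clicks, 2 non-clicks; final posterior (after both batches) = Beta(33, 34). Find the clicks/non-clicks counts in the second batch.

6 clicks and 13 non-clicks

Because Beta–binomial updating is additive in the counts, the combined data contributed (α_post−α_prior, β_post−β_prior) successes and failures.
Total across both batches: 33−12=21 clicks, 34−19=15 non-clicks.
Subtract the first batch: 21−15=6 clicks and 15−2=13 non-clicks.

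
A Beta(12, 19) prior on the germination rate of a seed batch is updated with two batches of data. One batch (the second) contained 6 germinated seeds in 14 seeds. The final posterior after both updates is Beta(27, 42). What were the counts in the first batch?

9 germinated seeds and 15 non-germinating seeds

Sequential conjugate updates are equivalent to a single update on the pooled data, so total successes = posterior α − prior α and total failures = posterior β − prior β.
Total across both batches: 27−12=15 germinated seeds, 42−19=23 non-germinating seeds.
Subtract the second batch: 15−6=9 germinated seeds and 23−8=15 non-germinating seeds.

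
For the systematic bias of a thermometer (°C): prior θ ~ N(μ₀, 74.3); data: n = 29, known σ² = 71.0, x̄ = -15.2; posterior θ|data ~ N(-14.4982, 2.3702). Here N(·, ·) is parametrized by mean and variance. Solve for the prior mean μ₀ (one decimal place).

μ₀ = 6.8

With known observation variance, the Normal–Normal posterior has precision τ_n = τ₀ + n/σ² and mean μ_n = (τ₀μ₀ + (n/σ²)x̄)/τ_n.
Here τ₀ = 1/74.3 = 0.013459 and τ_data = 29/71.0 = 0.408451, so τ_n = 0.421910.
Rearranging for μ₀: μ₀ = (μ_n·τ_n − τ_data·x̄)/τ₀ = (-14.4982·0.421910 − 0.408451·-15.2) / 0.013459 = 0.091520/0.013459 ≈ 6.8.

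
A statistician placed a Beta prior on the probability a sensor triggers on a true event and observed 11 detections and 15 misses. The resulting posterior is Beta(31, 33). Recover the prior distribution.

Beta(20, 18)

A Beta(a, b) prior with s successes and f failures in binomial data gives a Beta(a+s, b+f) posterior.
So a = 31 − 11 = 20 and b = 33 − 15 = 18.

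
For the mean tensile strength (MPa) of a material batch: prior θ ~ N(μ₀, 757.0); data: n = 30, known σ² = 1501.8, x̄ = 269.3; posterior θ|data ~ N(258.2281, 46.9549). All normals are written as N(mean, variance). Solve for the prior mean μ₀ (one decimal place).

μ₀ = 90.8

The posterior mean is a precision-weighted average: μ_n = (τ₀μ₀ + τ_data·x̄)/(τ₀+τ_data), with τ₀=1/σ₀² and τ_data=n/σ².
Here τ₀ = 1/757.0 = 0.001321 and τ_data = 30/1501.8 = 0.019976, so τ_n = 0.021297.
Rearranging for μ₀: μ₀ = (μ_n·τ_n − τ_data·x̄)/τ₀ = (258.2281·0.021297 − 0.019976·269.3) / 0.001321 = 0.119947/0.001321 ≈ 90.8.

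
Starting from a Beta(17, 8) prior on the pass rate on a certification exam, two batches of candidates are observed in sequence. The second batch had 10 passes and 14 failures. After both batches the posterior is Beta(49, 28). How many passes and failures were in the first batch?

Sequential conjugate updates are equivalent to a single update on the pooled data, so total successes = posterior α − prior α and total failures = posterior β − prior β.
Total across both batches: 49−17=32 passes, 28−8=20 failures.
Subtract the second batch: 32−10=22 passes and 20−14=6 failures.

22 passes and 6 failures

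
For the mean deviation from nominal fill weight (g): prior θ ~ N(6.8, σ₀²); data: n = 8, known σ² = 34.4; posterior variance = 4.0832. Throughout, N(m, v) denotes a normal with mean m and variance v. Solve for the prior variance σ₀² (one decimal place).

σ₀² = 81.0

Posterior precision equals prior precision plus data precision: 1/σ_n² = 1/σ₀² + n/σ².
So 1/σ₀² = 1/4.0832 − 8/34.4 = 0.244906 − 0.232558 = 0.012348.
Hence σ₀² = 1/0.012348 ≈ 81.0.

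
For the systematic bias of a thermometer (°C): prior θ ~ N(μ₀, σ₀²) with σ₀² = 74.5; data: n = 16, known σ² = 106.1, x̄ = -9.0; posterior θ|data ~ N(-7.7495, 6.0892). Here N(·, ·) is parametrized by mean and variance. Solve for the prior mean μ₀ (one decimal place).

With known observation variance, the Normal–Normal posterior has precision τ_n = τ₀ + n/σ² and mean μ_n = (τ₀μ₀ + (n/σ²)x̄)/τ_n.
Here τ₀ = 1/74.5 = 0.013423 and τ_data = 16/106.1 = 0.150801, so τ_n = 0.164224.
Rearranging for μ₀: μ₀ = (μ_n·τ_n − τ_data·x̄)/τ₀ = (-7.7495·0.164224 − 0.150801·-9.0) / 0.013423 = 0.084555/0.013423 ≈ 6.3.

μ₀ = 6.3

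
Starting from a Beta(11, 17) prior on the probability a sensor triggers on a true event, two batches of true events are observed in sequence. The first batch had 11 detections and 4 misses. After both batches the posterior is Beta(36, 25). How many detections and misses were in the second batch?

Sequential conjugate updates are equivalent to a single update on the pooled data, so total successes = posterior α − prior α and total failures = posterior β − prior β.
Total across both batches: 36−11=25 detections, 25−17=8 misses.
Subtract the first batch: 25−11=14 detections and 8−4=4 misses.

14 detections and 4 misses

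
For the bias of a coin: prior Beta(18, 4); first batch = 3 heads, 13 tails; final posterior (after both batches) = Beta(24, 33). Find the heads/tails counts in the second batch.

3 heads and 16 tails

Because Beta–binomial updating is additive in the counts, the combined data contributed (α_post−α_prior, β_post−β_prior) successes and failures.
Total across both batches: 24−18=6 heads, 33−4=29 tails.
Subtract the first batch: 6−3=3 heads and 29−13=16 tails.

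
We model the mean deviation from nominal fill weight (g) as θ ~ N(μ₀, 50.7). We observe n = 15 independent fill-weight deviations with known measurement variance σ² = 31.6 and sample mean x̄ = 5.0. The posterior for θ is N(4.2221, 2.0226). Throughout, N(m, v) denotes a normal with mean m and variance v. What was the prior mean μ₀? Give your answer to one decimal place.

The posterior mean is a precision-weighted average: μ_n = (τ₀μ₀ + τ_data·x̄)/(τ₀+τ_data), with τ₀=1/σ₀² and τ_data=n/σ².
Here τ₀ = 1/50.7 = 0.019724 and τ_data = 15/31.6 = 0.474684, so τ_n = 0.494408.
Rearranging for μ₀: μ₀ = (μ_n·τ_n − τ_data·x̄)/τ₀ = (4.2221·0.494408 − 0.474684·5.0) / 0.019724 = -0.285980/0.019724 ≈ -14.5.

μ₀ = -14.5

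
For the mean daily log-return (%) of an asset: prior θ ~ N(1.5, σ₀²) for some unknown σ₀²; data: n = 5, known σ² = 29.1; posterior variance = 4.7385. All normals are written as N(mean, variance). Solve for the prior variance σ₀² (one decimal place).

σ₀² = 25.5

For the Normal–Normal model with known σ², precisions add: τ_n = τ₀ + n/σ².
So 1/σ₀² = 1/4.7385 − 5/29.1 = 0.211037 − 0.171821 = 0.039216.
Hence σ₀² = 1/0.039216 ≈ 25.5.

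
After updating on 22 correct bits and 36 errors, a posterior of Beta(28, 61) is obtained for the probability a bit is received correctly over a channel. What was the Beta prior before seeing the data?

Beta(6, 25)

A Beta(a, b) prior with s successes and f failures in binomial data gives a Beta(a+s, b+f) posterior.
So a = 28 − 22 = 6 and b = 61 − 36 = 25.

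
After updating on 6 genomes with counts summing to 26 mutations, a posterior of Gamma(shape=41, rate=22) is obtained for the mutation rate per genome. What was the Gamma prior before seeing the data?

Gamma–Poisson conjugacy: posterior shape = α + Σxᵢ, posterior rate = β + n.
So α = 41 − 26 = 15 and β = 22 − 6 = 16.

Gamma(shape=15, rate=16)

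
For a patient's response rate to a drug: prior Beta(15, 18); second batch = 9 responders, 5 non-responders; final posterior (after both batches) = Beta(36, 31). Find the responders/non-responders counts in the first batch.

Sequential conjugate updates are equivalent to a single update on the pooled data, so total successes = posterior α − prior α and total failures = posterior β − prior β.
Total across both batches: 36−15=21 responders, 31−18=13 non-responders.
Subtract the second batch: 21−9=12 responders and 13−5=8 non-responders.

12 responders and 8 non-responders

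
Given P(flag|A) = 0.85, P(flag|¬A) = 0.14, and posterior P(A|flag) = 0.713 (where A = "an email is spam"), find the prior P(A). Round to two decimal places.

Bayes' rule in odds form gives O(A|E) = O(A)·[P(E|A)/P(E|¬A)], hence O(A) = O(A|E)/LR.
Posterior odds = 0.713/(1−0.713) = 2.4843. LR = 0.85/0.14 = 6.0714.
Prior odds = 2.4843/6.0714 = 0.4092, so P(A) = 0.4092/(1+0.4092) ≈ 0.29.

P(A) = 0.29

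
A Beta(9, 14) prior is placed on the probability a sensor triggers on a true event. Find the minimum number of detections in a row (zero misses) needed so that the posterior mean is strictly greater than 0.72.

After k detections and 0 misses the posterior is Beta(9+k, 14), with mean (9+k)/(9+14+k).
Set (9+k)/(23+k) > 0.72 and solve: k > (0.72·23 − 9)/(1 − 0.72) = 27.000.
The smallest integer exceeding 27.000 is 28.

k = 28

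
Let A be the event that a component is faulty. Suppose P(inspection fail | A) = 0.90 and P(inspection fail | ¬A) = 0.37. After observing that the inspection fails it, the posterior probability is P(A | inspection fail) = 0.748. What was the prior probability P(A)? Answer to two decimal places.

Bayes' rule in odds form gives O(A|E) = O(A)·[P(E|A)/P(E|¬A)], hence O(A) = O(A|E)/LR.
Posterior odds = 0.748/(1−0.748) = 2.9683. LR = 0.90/0.37 = 2.4324.
Prior odds = 2.9683/2.4324 = 1.2203, so P(A) = 1.2203/(1+1.2203) ≈ 0.55.

P(A) = 0.55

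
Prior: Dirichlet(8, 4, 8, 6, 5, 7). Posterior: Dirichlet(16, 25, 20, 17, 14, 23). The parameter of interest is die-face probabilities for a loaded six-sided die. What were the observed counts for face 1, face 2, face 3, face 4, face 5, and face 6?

counts (8, 21, 12, 11, 9, 16)

For a Dirichlet(α) prior with multinomial counts c, the posterior is Dirichlet(α + c) componentwise.
Counts are posterior − prior componentwise: 16−8=8, 25−4=21, 20−8=12, 17−6=11, 14−5=9, 23−7=16.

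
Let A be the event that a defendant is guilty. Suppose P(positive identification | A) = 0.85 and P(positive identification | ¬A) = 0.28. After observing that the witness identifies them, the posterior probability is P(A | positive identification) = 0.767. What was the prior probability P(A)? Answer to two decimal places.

P(A) = 0.52

Bayes' rule in odds form gives O(A|E) = O(A)·[P(E|A)/P(E|¬A)], hence O(A) = O(A|E)/LR.
Posterior odds = 0.767/(1−0.767) = 3.2918. LR = 0.85/0.28 = 3.0357.
Prior odds = 3.2918/3.0357 = 1.0844, so P(A) = 1.0844/(1+1.0844) ≈ 0.52.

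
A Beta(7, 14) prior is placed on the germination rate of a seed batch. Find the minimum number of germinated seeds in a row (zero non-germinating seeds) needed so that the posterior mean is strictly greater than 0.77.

k = 40

After k germinated seeds and 0 non-germinating seeds the posterior is Beta(7+k, 14), with mean (7+k)/(7+14+k).
Set (7+k)/(21+k) > 0.77 and solve: k > (0.77·21 − 7)/(1 − 0.77) = 39.870.
The smallest integer exceeding 39.870 is 40.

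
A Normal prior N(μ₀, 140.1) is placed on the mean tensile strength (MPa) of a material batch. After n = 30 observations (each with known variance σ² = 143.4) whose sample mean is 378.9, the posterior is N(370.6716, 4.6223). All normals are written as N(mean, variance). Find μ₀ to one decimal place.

The posterior mean is a precision-weighted average: μ_n = (τ₀μ₀ + τ_data·x̄)/(τ₀+τ_data), with τ₀=1/σ₀² and τ_data=n/σ².
Here τ₀ = 1/140.1 = 0.007138 and τ_data = 30/143.4 = 0.209205, so τ_n = 0.216343.
Rearranging for μ₀: μ₀ = (μ_n·τ_n − τ_data·x̄)/τ₀ = (370.6716·0.216343 − 0.209205·378.9) / 0.007138 = 0.924431/0.007138 ≈ 129.5.

μ₀ = 129.5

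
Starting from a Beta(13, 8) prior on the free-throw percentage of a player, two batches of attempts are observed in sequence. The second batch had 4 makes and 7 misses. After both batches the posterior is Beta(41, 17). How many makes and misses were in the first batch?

Sequential conjugate updates are equivalent to a single update on the pooled data, so total successes = posterior α − prior α and total failures = posterior β − prior β.
Total across both batches: 41−13=28 makes, 17−8=9 misses.
Subtract the second batch: 28−4=24 makes and 9−7=2 misses.

24 makes and 2 misses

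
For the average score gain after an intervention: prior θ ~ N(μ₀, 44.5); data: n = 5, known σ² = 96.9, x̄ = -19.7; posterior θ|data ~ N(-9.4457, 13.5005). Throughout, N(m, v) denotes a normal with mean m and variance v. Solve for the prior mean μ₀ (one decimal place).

With known observation variance, the Normal–Normal posterior has precision τ_n = τ₀ + n/σ² and mean μ_n = (τ₀μ₀ + (n/σ²)x̄)/τ_n.
Here τ₀ = 1/44.5 = 0.022472 and τ_data = 5/96.9 = 0.051600, so τ_n = 0.074072.
Rearranging for μ₀: μ₀ = (μ_n·τ_n − τ_data·x̄)/τ₀ = (-9.4457·0.074072 − 0.051600·-19.7) / 0.022472 = 0.316858/0.022472 ≈ 14.1.

μ₀ = 14.1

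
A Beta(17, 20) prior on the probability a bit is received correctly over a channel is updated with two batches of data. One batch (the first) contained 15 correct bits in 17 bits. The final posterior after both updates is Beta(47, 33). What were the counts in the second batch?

15 correct bits and 11 errors

Sequential conjugate updates are equivalent to a single update on the pooled data, so total successes = posterior α − prior α and total failures = posterior β − prior β.
Total across both batches: 47−17=30 correct bits, 33−20=13 errors.
Subtract the first batch: 30−15=15 correct bits and 13−2=11 errors.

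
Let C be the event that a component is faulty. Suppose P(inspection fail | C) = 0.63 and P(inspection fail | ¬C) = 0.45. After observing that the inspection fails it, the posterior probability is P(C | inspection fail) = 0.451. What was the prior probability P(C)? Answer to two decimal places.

In odds form, posterior odds = prior odds × likelihood ratio, so prior odds = posterior odds ÷ LR.
Posterior odds = 0.451/(1−0.451) = 0.8215. LR = 0.63/0.45 = 1.4000.
Prior odds = 0.8215/1.4000 = 0.5868, so P(C) = 0.5868/(1+0.5868) ≈ 0.37.

P(C) = 0.37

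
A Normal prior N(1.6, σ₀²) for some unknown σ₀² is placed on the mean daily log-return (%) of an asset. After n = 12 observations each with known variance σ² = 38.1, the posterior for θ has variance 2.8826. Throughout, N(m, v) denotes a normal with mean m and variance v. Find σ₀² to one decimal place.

For the Normal–Normal model with known σ², precisions add: τ_n = τ₀ + n/σ².
So 1/σ₀² = 1/2.8826 − 12/38.1 = 0.346909 − 0.314961 = 0.031948.
Hence σ₀² = 1/0.031948 ≈ 31.3.

σ₀² = 31.3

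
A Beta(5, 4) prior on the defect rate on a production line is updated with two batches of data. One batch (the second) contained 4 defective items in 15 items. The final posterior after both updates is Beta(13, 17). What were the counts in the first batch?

Because Beta–binomial updating is additive in the counts, the combined data contributed (α_post−α_prior, β_post−β_prior) successes and failures.
Total across both batches: 13−5=8 defective items, 17−4=13 good items.
Subtract the second batch: 8−4=4 defective items and 13−11=2 good items.

4 defective items and 2 good items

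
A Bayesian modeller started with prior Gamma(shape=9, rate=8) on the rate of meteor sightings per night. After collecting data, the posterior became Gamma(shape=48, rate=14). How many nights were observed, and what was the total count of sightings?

Gamma–Poisson conjugacy: posterior shape = α + Σxᵢ, posterior rate = β + n.
Matching: Σxᵢ = 48 − 9 = 39 and n = 14 − 8 = 6.

n = 6 nights with total 39 sightings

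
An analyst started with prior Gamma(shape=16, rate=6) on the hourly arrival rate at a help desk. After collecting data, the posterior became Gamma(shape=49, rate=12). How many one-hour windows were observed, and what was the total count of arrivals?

Gamma–Poisson conjugacy: posterior shape = α + Σxᵢ, posterior rate = β + n.
Matching: Σxᵢ = 49 − 16 = 33 and n = 12 − 6 = 6.

n = 6 one-hour windows with total 33 arrivals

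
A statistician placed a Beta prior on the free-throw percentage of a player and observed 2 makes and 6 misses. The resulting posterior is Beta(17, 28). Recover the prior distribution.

Beta is conjugate to the binomial likelihood: posterior = Beta(a+s, b+f).
Subtract the data counts: 17−2=15, 28−6=22.

Beta(15, 22)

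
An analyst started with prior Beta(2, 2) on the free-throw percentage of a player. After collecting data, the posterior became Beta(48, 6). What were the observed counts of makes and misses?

Under Beta–binomial conjugacy the posterior parameters are (a+s, b+f).
So s = 48 − 2 = 46 and f = 6 − 2 = 4.

46 makes and 4 misses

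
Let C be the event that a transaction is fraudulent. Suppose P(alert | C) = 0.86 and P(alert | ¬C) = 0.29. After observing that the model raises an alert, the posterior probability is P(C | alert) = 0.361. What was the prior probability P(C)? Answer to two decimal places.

In odds form, posterior odds = prior odds × likelihood ratio, so prior odds = posterior odds ÷ LR.
Posterior odds = 0.361/(1−0.361) = 0.5649. LR = 0.86/0.29 = 2.9655.
Prior odds = 0.5649/2.9655 = 0.1905, so P(C) = 0.1905/(1+0.1905) ≈ 0.16.

P(C) = 0.16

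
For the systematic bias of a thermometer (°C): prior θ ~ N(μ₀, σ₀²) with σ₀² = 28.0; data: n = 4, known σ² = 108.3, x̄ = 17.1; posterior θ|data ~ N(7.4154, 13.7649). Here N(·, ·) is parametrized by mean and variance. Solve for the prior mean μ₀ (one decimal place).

μ₀ = -2.6

With known observation variance, the Normal–Normal posterior has precision τ_n = τ₀ + n/σ² and mean μ_n = (τ₀μ₀ + (n/σ²)x̄)/τ_n.
Here τ₀ = 1/28.0 = 0.035714 and τ_data = 4/108.3 = 0.036934, so τ_n = 0.072648.
Rearranging for μ₀: μ₀ = (μ_n·τ_n − τ_data·x̄)/τ₀ = (7.4154·0.072648 − 0.036934·17.1) / 0.035714 = -0.092857/0.035714 ≈ -2.6.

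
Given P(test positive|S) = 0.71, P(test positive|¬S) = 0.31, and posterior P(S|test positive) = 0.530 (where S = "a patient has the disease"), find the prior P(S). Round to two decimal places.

In odds form, posterior odds = prior odds × likelihood ratio, so prior odds = posterior odds ÷ LR.
Posterior odds = 0.530/(1−0.530) = 1.1277. LR = 0.71/0.31 = 2.2903.
Prior odds = 1.1277/2.2903 = 0.4924, so P(S) = 0.4924/(1+0.4924) ≈ 0.33.

P(S) = 0.33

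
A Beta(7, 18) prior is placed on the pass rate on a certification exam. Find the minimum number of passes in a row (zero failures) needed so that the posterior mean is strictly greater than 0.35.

After k passes and 0 failures the posterior is Beta(7+k, 18), with mean (7+k)/(7+18+k).
Set (7+k)/(25+k) > 0.35 and solve: k > (0.35·25 − 7)/(1 − 0.35) = 2.692.
The smallest integer exceeding 2.692 is 3.

k = 3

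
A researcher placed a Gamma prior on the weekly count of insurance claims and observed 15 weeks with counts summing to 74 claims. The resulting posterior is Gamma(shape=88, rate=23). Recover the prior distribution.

Gamma(shape=14, rate=8)

A Gamma(α, β) prior (rate parametrization) on a Poisson rate with n observations summing to S gives posterior Gamma(α+S, β+n).
So α = 88 − 74 = 14 and β = 23 − 15 = 8.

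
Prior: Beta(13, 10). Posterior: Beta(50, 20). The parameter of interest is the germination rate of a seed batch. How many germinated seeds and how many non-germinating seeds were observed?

37 germinated seeds and 10 non-germinating seeds

A Beta(a, b) prior with s successes and f failures in binomial data gives a Beta(a+s, b+f) posterior.
Match parameters: s=50−13=37, f=20−10=10.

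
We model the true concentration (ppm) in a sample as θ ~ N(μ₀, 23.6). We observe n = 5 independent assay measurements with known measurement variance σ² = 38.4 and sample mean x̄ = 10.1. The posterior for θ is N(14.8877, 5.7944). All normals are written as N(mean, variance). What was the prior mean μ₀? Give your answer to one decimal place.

μ₀ = 29.6

The posterior mean is a precision-weighted average: μ_n = (τ₀μ₀ + τ_data·x̄)/(τ₀+τ_data), with τ₀=1/σ₀² and τ_data=n/σ².
Here τ₀ = 1/23.6 = 0.042373 and τ_data = 5/38.4 = 0.130208, so τ_n = 0.172581.
Rearranging for μ₀: μ₀ = (μ_n·τ_n − τ_data·x̄)/τ₀ = (14.8877·0.172581 − 0.130208·10.1) / 0.042373 = 1.254233/0.042373 ≈ 29.6.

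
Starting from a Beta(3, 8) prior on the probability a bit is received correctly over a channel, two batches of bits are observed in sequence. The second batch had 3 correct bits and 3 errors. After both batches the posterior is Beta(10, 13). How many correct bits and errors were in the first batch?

4 correct bits and 2 errors

Sequential conjugate updates are equivalent to a single update on the pooled data, so total successes = posterior α − prior α and total failures = posterior β − prior β.
Total across both batches: 10−3=7 correct bits, 13−8=5 errors.
Subtract the second batch: 7−3=4 correct bits and 5−3=2 errors.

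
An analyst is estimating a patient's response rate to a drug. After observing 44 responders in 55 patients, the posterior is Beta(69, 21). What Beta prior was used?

Beta(25, 10)

Under Beta–binomial conjugacy the posterior parameters are (a+s, b+f).
So a = 69 − 44 = 25 and b = 21 − 11 = 10.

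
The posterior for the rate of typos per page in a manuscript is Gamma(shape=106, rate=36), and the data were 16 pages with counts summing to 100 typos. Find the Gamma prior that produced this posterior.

A Gamma(α, β) prior (rate parametrization) on a Poisson rate with n observations summing to S gives posterior Gamma(α+S, β+n).
So α = 106 − 100 = 6 and β = 36 − 16 = 20.

Gamma(shape=6, rate=20)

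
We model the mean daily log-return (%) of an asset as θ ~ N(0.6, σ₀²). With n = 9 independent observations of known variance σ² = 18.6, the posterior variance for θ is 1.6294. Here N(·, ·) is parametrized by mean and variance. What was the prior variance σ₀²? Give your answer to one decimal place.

Posterior precision equals prior precision plus data precision: 1/σ_n² = 1/σ₀² + n/σ².
So 1/σ₀² = 1/1.6294 − 9/18.6 = 0.613723 − 0.483871 = 0.129852.
Hence σ₀² = 1/0.129852 ≈ 7.7.

σ₀² = 7.7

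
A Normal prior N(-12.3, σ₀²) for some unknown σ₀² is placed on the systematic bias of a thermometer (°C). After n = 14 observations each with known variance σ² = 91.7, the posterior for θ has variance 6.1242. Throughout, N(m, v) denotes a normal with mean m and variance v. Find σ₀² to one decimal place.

Posterior precision equals prior precision plus data precision: 1/σ_n² = 1/σ₀² + n/σ².
So 1/σ₀² = 1/6.1242 − 14/91.7 = 0.163287 − 0.152672 = 0.010615.
Hence σ₀² = 1/0.010615 ≈ 94.2.

σ₀² = 94.2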